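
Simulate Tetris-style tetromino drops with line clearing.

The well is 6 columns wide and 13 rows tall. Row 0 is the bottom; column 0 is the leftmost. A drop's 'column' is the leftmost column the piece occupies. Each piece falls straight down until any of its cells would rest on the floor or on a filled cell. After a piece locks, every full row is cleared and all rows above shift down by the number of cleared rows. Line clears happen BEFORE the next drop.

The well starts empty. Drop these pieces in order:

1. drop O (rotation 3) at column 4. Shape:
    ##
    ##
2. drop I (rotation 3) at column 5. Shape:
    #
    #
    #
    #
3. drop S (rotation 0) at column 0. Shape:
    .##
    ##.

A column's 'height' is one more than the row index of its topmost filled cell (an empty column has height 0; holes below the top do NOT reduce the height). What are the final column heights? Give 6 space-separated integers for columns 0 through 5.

Drop 1: O rot3 at col 4 lands with bottom-row=0; cleared 0 line(s) (total 0); column heights now [0 0 0 0 2 2], max=2
Drop 2: I rot3 at col 5 lands with bottom-row=2; cleared 0 line(s) (total 0); column heights now [0 0 0 0 2 6], max=6
Drop 3: S rot0 at col 0 lands with bottom-row=0; cleared 0 line(s) (total 0); column heights now [1 2 2 0 2 6], max=6

Answer: 1 2 2 0 2 6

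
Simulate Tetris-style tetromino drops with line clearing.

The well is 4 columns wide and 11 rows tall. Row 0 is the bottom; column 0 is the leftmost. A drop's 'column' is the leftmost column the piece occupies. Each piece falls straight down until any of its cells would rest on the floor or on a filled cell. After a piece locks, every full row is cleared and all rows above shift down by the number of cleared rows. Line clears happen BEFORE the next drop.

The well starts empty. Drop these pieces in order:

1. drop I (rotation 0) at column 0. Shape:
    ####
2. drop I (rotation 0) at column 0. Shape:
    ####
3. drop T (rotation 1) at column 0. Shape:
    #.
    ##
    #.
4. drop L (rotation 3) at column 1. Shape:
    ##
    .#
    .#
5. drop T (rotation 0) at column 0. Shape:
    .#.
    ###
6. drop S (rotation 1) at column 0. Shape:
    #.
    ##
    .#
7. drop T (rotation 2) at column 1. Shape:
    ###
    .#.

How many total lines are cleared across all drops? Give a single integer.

Drop 1: I rot0 at col 0 lands with bottom-row=0; cleared 1 line(s) (total 1); column heights now [0 0 0 0], max=0
Drop 2: I rot0 at col 0 lands with bottom-row=0; cleared 1 line(s) (total 2); column heights now [0 0 0 0], max=0
Drop 3: T rot1 at col 0 lands with bottom-row=0; cleared 0 line(s) (total 2); column heights now [3 2 0 0], max=3
Drop 4: L rot3 at col 1 lands with bottom-row=0; cleared 0 line(s) (total 2); column heights now [3 3 3 0], max=3
Drop 5: T rot0 at col 0 lands with bottom-row=3; cleared 0 line(s) (total 2); column heights now [4 5 4 0], max=5
Drop 6: S rot1 at col 0 lands with bottom-row=5; cleared 0 line(s) (total 2); column heights now [8 7 4 0], max=8
Drop 7: T rot2 at col 1 lands with bottom-row=6; cleared 1 line(s) (total 3); column heights now [7 7 7 0], max=7

Answer: 3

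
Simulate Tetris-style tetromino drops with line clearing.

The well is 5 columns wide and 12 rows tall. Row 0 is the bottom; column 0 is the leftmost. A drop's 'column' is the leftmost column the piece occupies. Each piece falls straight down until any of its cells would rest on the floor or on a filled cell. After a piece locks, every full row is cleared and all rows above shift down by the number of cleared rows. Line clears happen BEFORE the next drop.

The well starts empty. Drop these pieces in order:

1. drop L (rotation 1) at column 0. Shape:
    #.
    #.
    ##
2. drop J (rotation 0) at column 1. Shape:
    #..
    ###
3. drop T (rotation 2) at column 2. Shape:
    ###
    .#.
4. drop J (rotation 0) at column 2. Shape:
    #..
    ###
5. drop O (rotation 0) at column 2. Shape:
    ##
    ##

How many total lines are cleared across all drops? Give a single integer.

Drop 1: L rot1 at col 0 lands with bottom-row=0; cleared 0 line(s) (total 0); column heights now [3 1 0 0 0], max=3
Drop 2: J rot0 at col 1 lands with bottom-row=1; cleared 0 line(s) (total 0); column heights now [3 3 2 2 0], max=3
Drop 3: T rot2 at col 2 lands with bottom-row=2; cleared 0 line(s) (total 0); column heights now [3 3 4 4 4], max=4
Drop 4: J rot0 at col 2 lands with bottom-row=4; cleared 0 line(s) (total 0); column heights now [3 3 6 5 5], max=6
Drop 5: O rot0 at col 2 lands with bottom-row=6; cleared 0 line(s) (total 0); column heights now [3 3 8 8 5], max=8

Answer: 0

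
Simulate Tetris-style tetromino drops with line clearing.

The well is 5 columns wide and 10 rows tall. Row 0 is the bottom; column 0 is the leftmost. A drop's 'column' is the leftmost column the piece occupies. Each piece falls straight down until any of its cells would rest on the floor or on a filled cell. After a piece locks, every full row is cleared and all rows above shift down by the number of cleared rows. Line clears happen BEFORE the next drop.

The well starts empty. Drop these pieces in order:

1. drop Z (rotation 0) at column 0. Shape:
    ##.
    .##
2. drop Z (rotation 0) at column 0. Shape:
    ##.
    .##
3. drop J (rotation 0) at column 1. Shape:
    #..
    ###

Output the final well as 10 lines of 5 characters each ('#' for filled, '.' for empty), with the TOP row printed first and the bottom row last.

Answer: .....
.....
.....
.....
.#...
.###.
##...
.##..
##...
.##..

Derivation:
Drop 1: Z rot0 at col 0 lands with bottom-row=0; cleared 0 line(s) (total 0); column heights now [2 2 1 0 0], max=2
Drop 2: Z rot0 at col 0 lands with bottom-row=2; cleared 0 line(s) (total 0); column heights now [4 4 3 0 0], max=4
Drop 3: J rot0 at col 1 lands with bottom-row=4; cleared 0 line(s) (total 0); column heights now [4 6 5 5 0], max=6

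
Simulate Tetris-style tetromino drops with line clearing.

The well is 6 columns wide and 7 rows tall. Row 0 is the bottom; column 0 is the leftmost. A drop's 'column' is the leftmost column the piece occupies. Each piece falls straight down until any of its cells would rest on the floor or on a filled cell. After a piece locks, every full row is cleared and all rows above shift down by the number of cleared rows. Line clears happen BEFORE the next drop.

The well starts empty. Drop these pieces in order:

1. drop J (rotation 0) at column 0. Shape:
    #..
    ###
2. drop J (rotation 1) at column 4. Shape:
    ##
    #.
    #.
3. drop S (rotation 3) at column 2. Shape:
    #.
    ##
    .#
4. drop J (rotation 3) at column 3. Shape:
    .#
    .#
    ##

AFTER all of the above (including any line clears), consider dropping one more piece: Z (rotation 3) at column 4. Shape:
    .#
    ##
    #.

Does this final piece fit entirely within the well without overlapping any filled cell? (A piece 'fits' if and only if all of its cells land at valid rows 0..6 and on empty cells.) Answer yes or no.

Drop 1: J rot0 at col 0 lands with bottom-row=0; cleared 0 line(s) (total 0); column heights now [2 1 1 0 0 0], max=2
Drop 2: J rot1 at col 4 lands with bottom-row=0; cleared 0 line(s) (total 0); column heights now [2 1 1 0 3 3], max=3
Drop 3: S rot3 at col 2 lands with bottom-row=0; cleared 0 line(s) (total 0); column heights now [2 1 3 2 3 3], max=3
Drop 4: J rot3 at col 3 lands with bottom-row=3; cleared 0 line(s) (total 0); column heights now [2 1 3 4 6 3], max=6
Test piece Z rot3 at col 4 (width 2): heights before test = [2 1 3 4 6 3]; fits = False

Answer: no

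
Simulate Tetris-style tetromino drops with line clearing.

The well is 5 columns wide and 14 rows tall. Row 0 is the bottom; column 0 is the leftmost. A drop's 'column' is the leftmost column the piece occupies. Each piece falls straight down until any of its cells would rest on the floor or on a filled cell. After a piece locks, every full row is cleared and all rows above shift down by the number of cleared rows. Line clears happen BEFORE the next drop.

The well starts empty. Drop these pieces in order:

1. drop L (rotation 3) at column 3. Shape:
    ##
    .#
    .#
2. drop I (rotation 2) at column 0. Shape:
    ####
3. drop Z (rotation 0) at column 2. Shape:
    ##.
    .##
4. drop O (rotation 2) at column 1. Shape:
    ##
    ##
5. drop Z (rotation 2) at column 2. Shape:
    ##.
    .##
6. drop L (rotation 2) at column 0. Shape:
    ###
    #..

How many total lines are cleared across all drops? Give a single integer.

Drop 1: L rot3 at col 3 lands with bottom-row=0; cleared 0 line(s) (total 0); column heights now [0 0 0 3 3], max=3
Drop 2: I rot2 at col 0 lands with bottom-row=3; cleared 0 line(s) (total 0); column heights now [4 4 4 4 3], max=4
Drop 3: Z rot0 at col 2 lands with bottom-row=4; cleared 0 line(s) (total 0); column heights now [4 4 6 6 5], max=6
Drop 4: O rot2 at col 1 lands with bottom-row=6; cleared 0 line(s) (total 0); column heights now [4 8 8 6 5], max=8
Drop 5: Z rot2 at col 2 lands with bottom-row=7; cleared 0 line(s) (total 0); column heights now [4 8 9 9 8], max=9
Drop 6: L rot2 at col 0 lands with bottom-row=8; cleared 0 line(s) (total 0); column heights now [10 10 10 9 8], max=10

Answer: 0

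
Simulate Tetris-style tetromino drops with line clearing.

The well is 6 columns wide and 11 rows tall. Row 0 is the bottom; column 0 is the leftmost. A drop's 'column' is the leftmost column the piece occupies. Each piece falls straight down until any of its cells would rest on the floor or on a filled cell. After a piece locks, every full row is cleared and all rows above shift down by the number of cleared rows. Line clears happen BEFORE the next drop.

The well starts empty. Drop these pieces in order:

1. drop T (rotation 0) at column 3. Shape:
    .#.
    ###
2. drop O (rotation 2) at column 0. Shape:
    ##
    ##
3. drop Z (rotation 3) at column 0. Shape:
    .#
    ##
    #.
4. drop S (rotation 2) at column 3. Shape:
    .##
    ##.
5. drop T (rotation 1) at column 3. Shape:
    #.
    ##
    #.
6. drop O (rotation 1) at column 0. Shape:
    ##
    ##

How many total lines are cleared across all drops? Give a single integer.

Drop 1: T rot0 at col 3 lands with bottom-row=0; cleared 0 line(s) (total 0); column heights now [0 0 0 1 2 1], max=2
Drop 2: O rot2 at col 0 lands with bottom-row=0; cleared 0 line(s) (total 0); column heights now [2 2 0 1 2 1], max=2
Drop 3: Z rot3 at col 0 lands with bottom-row=2; cleared 0 line(s) (total 0); column heights now [4 5 0 1 2 1], max=5
Drop 4: S rot2 at col 3 lands with bottom-row=2; cleared 0 line(s) (total 0); column heights now [4 5 0 3 4 4], max=5
Drop 5: T rot1 at col 3 lands with bottom-row=3; cleared 0 line(s) (total 0); column heights now [4 5 0 6 5 4], max=6
Drop 6: O rot1 at col 0 lands with bottom-row=5; cleared 0 line(s) (total 0); column heights now [7 7 0 6 5 4], max=7

Answer: 0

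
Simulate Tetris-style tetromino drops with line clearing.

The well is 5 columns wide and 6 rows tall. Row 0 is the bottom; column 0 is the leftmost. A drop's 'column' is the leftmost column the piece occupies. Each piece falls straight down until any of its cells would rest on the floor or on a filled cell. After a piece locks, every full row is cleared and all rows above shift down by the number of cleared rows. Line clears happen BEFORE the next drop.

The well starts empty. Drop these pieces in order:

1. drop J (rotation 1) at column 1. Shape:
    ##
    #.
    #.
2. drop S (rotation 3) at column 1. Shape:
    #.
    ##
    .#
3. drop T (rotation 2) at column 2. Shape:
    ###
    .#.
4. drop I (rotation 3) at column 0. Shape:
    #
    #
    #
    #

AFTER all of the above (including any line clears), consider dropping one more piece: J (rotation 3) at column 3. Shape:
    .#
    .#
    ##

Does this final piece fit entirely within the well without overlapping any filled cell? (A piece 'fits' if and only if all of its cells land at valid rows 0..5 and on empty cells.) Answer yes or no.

Drop 1: J rot1 at col 1 lands with bottom-row=0; cleared 0 line(s) (total 0); column heights now [0 3 3 0 0], max=3
Drop 2: S rot3 at col 1 lands with bottom-row=3; cleared 0 line(s) (total 0); column heights now [0 6 5 0 0], max=6
Drop 3: T rot2 at col 2 lands with bottom-row=4; cleared 0 line(s) (total 0); column heights now [0 6 6 6 6], max=6
Drop 4: I rot3 at col 0 lands with bottom-row=0; cleared 0 line(s) (total 0); column heights now [4 6 6 6 6], max=6
Test piece J rot3 at col 3 (width 2): heights before test = [4 6 6 6 6]; fits = False

Answer: no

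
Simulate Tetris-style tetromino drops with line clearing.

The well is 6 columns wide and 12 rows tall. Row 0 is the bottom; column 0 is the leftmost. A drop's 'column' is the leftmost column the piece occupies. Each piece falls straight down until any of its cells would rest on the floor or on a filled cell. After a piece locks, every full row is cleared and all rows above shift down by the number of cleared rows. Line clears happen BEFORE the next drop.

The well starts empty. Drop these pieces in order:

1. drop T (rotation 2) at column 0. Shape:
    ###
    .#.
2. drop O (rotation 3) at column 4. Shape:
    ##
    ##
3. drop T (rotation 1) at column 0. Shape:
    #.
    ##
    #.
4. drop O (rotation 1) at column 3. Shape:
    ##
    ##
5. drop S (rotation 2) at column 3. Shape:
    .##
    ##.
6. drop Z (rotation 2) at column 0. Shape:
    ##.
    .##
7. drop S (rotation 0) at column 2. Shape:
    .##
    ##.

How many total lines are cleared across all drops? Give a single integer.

Drop 1: T rot2 at col 0 lands with bottom-row=0; cleared 0 line(s) (total 0); column heights now [2 2 2 0 0 0], max=2
Drop 2: O rot3 at col 4 lands with bottom-row=0; cleared 0 line(s) (total 0); column heights now [2 2 2 0 2 2], max=2
Drop 3: T rot1 at col 0 lands with bottom-row=2; cleared 0 line(s) (total 0); column heights now [5 4 2 0 2 2], max=5
Drop 4: O rot1 at col 3 lands with bottom-row=2; cleared 0 line(s) (total 0); column heights now [5 4 2 4 4 2], max=5
Drop 5: S rot2 at col 3 lands with bottom-row=4; cleared 0 line(s) (total 0); column heights now [5 4 2 5 6 6], max=6
Drop 6: Z rot2 at col 0 lands with bottom-row=4; cleared 0 line(s) (total 0); column heights now [6 6 5 5 6 6], max=6
Drop 7: S rot0 at col 2 lands with bottom-row=5; cleared 1 line(s) (total 1); column heights now [5 5 5 6 6 2], max=6

Answer: 1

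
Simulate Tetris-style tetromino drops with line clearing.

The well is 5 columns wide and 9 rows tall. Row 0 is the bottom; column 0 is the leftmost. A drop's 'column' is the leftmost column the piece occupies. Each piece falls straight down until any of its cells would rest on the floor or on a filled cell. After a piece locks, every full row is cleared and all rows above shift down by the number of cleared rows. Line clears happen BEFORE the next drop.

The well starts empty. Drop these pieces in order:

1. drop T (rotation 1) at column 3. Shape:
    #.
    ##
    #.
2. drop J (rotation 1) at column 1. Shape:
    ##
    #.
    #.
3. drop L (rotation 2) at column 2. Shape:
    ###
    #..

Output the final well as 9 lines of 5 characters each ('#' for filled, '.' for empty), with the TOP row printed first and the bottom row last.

Answer: .....
.....
.....
.....
..###
..#..
.###.
.#.##
.#.#.

Derivation:
Drop 1: T rot1 at col 3 lands with bottom-row=0; cleared 0 line(s) (total 0); column heights now [0 0 0 3 2], max=3
Drop 2: J rot1 at col 1 lands with bottom-row=0; cleared 0 line(s) (total 0); column heights now [0 3 3 3 2], max=3
Drop 3: L rot2 at col 2 lands with bottom-row=3; cleared 0 line(s) (total 0); column heights now [0 3 5 5 5], max=5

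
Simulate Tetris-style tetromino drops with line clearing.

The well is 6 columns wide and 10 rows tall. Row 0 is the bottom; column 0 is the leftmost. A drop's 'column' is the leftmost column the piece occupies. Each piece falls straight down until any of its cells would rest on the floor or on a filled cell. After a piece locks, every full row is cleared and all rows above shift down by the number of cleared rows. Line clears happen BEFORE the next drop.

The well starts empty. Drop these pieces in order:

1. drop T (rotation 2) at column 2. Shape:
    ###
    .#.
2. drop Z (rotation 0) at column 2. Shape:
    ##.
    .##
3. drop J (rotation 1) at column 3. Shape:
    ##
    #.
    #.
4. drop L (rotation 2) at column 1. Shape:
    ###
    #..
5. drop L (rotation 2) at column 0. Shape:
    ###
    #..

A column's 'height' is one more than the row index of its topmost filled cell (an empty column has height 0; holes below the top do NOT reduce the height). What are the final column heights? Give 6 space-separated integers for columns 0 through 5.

Drop 1: T rot2 at col 2 lands with bottom-row=0; cleared 0 line(s) (total 0); column heights now [0 0 2 2 2 0], max=2
Drop 2: Z rot0 at col 2 lands with bottom-row=2; cleared 0 line(s) (total 0); column heights now [0 0 4 4 3 0], max=4
Drop 3: J rot1 at col 3 lands with bottom-row=4; cleared 0 line(s) (total 0); column heights now [0 0 4 7 7 0], max=7
Drop 4: L rot2 at col 1 lands with bottom-row=6; cleared 0 line(s) (total 0); column heights now [0 8 8 8 7 0], max=8
Drop 5: L rot2 at col 0 lands with bottom-row=7; cleared 0 line(s) (total 0); column heights now [9 9 9 8 7 0], max=9

Answer: 9 9 9 8 7 0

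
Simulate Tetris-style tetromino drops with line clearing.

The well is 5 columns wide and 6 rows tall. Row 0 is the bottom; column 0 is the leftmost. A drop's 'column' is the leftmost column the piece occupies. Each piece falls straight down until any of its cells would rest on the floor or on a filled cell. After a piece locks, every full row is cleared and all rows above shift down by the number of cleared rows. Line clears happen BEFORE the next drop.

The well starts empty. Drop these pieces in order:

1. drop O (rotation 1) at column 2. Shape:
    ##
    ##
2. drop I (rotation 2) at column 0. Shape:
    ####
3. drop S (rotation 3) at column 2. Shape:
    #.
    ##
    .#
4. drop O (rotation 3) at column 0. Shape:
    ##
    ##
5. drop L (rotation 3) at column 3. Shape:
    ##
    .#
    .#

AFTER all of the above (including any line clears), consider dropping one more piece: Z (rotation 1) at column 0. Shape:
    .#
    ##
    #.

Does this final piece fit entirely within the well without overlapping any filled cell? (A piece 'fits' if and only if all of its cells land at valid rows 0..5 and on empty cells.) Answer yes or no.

Drop 1: O rot1 at col 2 lands with bottom-row=0; cleared 0 line(s) (total 0); column heights now [0 0 2 2 0], max=2
Drop 2: I rot2 at col 0 lands with bottom-row=2; cleared 0 line(s) (total 0); column heights now [3 3 3 3 0], max=3
Drop 3: S rot3 at col 2 lands with bottom-row=3; cleared 0 line(s) (total 0); column heights now [3 3 6 5 0], max=6
Drop 4: O rot3 at col 0 lands with bottom-row=3; cleared 0 line(s) (total 0); column heights now [5 5 6 5 0], max=6
Drop 5: L rot3 at col 3 lands with bottom-row=3; cleared 1 line(s) (total 1); column heights now [4 4 5 5 5], max=5
Test piece Z rot1 at col 0 (width 2): heights before test = [4 4 5 5 5]; fits = False

Answer: no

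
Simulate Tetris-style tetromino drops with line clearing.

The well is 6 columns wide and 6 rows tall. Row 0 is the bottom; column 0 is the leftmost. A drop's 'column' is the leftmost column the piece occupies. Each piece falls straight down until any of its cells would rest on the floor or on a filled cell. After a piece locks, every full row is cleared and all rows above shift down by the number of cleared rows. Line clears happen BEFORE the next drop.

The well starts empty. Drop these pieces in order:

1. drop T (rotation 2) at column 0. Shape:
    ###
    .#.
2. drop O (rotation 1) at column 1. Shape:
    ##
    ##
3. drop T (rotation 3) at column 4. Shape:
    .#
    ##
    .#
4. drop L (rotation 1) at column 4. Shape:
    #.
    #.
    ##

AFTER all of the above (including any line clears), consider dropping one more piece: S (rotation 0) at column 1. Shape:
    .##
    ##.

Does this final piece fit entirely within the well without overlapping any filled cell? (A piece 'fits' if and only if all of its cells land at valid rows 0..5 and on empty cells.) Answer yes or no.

Drop 1: T rot2 at col 0 lands with bottom-row=0; cleared 0 line(s) (total 0); column heights now [2 2 2 0 0 0], max=2
Drop 2: O rot1 at col 1 lands with bottom-row=2; cleared 0 line(s) (total 0); column heights now [2 4 4 0 0 0], max=4
Drop 3: T rot3 at col 4 lands with bottom-row=0; cleared 0 line(s) (total 0); column heights now [2 4 4 0 2 3], max=4
Drop 4: L rot1 at col 4 lands with bottom-row=3; cleared 0 line(s) (total 0); column heights now [2 4 4 0 6 4], max=6
Test piece S rot0 at col 1 (width 3): heights before test = [2 4 4 0 6 4]; fits = True

Answer: yes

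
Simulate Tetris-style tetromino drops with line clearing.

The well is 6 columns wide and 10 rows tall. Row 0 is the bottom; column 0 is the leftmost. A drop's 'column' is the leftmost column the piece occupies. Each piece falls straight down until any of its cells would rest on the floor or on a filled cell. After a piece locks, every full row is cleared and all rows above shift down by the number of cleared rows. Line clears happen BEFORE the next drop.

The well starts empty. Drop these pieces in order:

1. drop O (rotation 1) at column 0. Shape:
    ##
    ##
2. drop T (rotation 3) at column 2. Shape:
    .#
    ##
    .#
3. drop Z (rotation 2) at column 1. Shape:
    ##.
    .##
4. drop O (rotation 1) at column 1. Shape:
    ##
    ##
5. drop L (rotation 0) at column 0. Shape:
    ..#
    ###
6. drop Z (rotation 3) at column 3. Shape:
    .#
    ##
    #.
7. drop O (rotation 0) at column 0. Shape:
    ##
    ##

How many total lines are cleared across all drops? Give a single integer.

Answer: 0

Derivation:
Drop 1: O rot1 at col 0 lands with bottom-row=0; cleared 0 line(s) (total 0); column heights now [2 2 0 0 0 0], max=2
Drop 2: T rot3 at col 2 lands with bottom-row=0; cleared 0 line(s) (total 0); column heights now [2 2 2 3 0 0], max=3
Drop 3: Z rot2 at col 1 lands with bottom-row=3; cleared 0 line(s) (total 0); column heights now [2 5 5 4 0 0], max=5
Drop 4: O rot1 at col 1 lands with bottom-row=5; cleared 0 line(s) (total 0); column heights now [2 7 7 4 0 0], max=7
Drop 5: L rot0 at col 0 lands with bottom-row=7; cleared 0 line(s) (total 0); column heights now [8 8 9 4 0 0], max=9
Drop 6: Z rot3 at col 3 lands with bottom-row=4; cleared 0 line(s) (total 0); column heights now [8 8 9 6 7 0], max=9
Drop 7: O rot0 at col 0 lands with bottom-row=8; cleared 0 line(s) (total 0); column heights now [10 10 9 6 7 0], max=10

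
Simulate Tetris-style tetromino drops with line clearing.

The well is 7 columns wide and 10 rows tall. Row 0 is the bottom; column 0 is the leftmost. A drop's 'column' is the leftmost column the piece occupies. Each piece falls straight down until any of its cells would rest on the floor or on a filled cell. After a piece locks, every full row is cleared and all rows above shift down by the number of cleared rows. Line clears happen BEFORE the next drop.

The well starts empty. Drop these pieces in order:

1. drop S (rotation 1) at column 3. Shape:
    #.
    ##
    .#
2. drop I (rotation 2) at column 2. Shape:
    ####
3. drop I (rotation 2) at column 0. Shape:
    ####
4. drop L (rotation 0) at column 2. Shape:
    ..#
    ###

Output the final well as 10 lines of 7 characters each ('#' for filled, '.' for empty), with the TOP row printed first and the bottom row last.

Answer: .......
.......
.......
....#..
..###..
####...
..####.
...#...
...##..
....#..

Derivation:
Drop 1: S rot1 at col 3 lands with bottom-row=0; cleared 0 line(s) (total 0); column heights now [0 0 0 3 2 0 0], max=3
Drop 2: I rot2 at col 2 lands with bottom-row=3; cleared 0 line(s) (total 0); column heights now [0 0 4 4 4 4 0], max=4
Drop 3: I rot2 at col 0 lands with bottom-row=4; cleared 0 line(s) (total 0); column heights now [5 5 5 5 4 4 0], max=5
Drop 4: L rot0 at col 2 lands with bottom-row=5; cleared 0 line(s) (total 0); column heights now [5 5 6 6 7 4 0], max=7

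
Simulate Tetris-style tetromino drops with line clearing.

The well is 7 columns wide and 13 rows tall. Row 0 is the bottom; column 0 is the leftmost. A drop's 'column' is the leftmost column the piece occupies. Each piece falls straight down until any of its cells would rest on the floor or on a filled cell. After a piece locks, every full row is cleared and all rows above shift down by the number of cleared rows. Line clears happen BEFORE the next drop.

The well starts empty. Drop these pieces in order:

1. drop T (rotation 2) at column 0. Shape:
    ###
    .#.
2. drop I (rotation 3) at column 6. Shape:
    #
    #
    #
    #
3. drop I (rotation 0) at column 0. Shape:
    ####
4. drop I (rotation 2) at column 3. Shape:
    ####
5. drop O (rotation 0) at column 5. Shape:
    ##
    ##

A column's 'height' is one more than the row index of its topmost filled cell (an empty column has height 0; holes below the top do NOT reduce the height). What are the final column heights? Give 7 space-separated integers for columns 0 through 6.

Drop 1: T rot2 at col 0 lands with bottom-row=0; cleared 0 line(s) (total 0); column heights now [2 2 2 0 0 0 0], max=2
Drop 2: I rot3 at col 6 lands with bottom-row=0; cleared 0 line(s) (total 0); column heights now [2 2 2 0 0 0 4], max=4
Drop 3: I rot0 at col 0 lands with bottom-row=2; cleared 0 line(s) (total 0); column heights now [3 3 3 3 0 0 4], max=4
Drop 4: I rot2 at col 3 lands with bottom-row=4; cleared 0 line(s) (total 0); column heights now [3 3 3 5 5 5 5], max=5
Drop 5: O rot0 at col 5 lands with bottom-row=5; cleared 0 line(s) (total 0); column heights now [3 3 3 5 5 7 7], max=7

Answer: 3 3 3 5 5 7 7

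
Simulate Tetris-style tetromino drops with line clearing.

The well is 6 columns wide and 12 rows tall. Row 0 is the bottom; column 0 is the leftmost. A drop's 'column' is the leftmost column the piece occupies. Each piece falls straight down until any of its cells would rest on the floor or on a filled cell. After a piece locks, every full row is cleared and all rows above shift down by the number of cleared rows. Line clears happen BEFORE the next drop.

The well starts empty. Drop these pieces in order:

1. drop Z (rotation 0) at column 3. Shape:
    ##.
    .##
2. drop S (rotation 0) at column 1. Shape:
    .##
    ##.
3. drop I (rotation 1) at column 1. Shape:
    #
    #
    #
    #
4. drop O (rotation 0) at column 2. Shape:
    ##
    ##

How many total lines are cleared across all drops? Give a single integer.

Drop 1: Z rot0 at col 3 lands with bottom-row=0; cleared 0 line(s) (total 0); column heights now [0 0 0 2 2 1], max=2
Drop 2: S rot0 at col 1 lands with bottom-row=1; cleared 0 line(s) (total 0); column heights now [0 2 3 3 2 1], max=3
Drop 3: I rot1 at col 1 lands with bottom-row=2; cleared 0 line(s) (total 0); column heights now [0 6 3 3 2 1], max=6
Drop 4: O rot0 at col 2 lands with bottom-row=3; cleared 0 line(s) (total 0); column heights now [0 6 5 5 2 1], max=6

Answer: 0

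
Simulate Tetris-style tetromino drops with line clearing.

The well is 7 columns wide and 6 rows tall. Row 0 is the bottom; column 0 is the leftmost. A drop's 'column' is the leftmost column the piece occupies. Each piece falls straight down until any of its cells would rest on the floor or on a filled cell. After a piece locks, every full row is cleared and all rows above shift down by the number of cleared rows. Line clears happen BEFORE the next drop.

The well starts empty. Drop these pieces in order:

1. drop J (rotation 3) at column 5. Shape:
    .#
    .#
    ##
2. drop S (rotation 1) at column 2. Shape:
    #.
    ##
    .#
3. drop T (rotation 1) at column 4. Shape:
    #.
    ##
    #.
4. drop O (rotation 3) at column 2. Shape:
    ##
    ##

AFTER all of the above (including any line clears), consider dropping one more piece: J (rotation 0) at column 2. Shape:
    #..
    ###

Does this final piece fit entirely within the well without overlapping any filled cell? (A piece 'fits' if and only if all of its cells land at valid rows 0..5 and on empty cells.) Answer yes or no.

Drop 1: J rot3 at col 5 lands with bottom-row=0; cleared 0 line(s) (total 0); column heights now [0 0 0 0 0 1 3], max=3
Drop 2: S rot1 at col 2 lands with bottom-row=0; cleared 0 line(s) (total 0); column heights now [0 0 3 2 0 1 3], max=3
Drop 3: T rot1 at col 4 lands with bottom-row=0; cleared 0 line(s) (total 0); column heights now [0 0 3 2 3 2 3], max=3
Drop 4: O rot3 at col 2 lands with bottom-row=3; cleared 0 line(s) (total 0); column heights now [0 0 5 5 3 2 3], max=5
Test piece J rot0 at col 2 (width 3): heights before test = [0 0 5 5 3 2 3]; fits = False

Answer: no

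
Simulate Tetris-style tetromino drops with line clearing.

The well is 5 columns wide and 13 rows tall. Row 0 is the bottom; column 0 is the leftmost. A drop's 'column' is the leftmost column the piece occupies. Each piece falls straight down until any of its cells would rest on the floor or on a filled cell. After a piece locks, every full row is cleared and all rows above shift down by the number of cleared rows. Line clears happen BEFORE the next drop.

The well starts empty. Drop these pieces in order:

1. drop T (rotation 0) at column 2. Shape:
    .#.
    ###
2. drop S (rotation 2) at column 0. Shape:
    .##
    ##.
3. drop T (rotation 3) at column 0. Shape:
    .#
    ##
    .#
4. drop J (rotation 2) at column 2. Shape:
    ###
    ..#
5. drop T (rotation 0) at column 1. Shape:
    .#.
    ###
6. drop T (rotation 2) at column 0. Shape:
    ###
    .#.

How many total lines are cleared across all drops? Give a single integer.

Answer: 1

Derivation:
Drop 1: T rot0 at col 2 lands with bottom-row=0; cleared 0 line(s) (total 0); column heights now [0 0 1 2 1], max=2
Drop 2: S rot2 at col 0 lands with bottom-row=0; cleared 1 line(s) (total 1); column heights now [0 1 1 1 0], max=1
Drop 3: T rot3 at col 0 lands with bottom-row=1; cleared 0 line(s) (total 1); column heights now [3 4 1 1 0], max=4
Drop 4: J rot2 at col 2 lands with bottom-row=0; cleared 0 line(s) (total 1); column heights now [3 4 2 2 2], max=4
Drop 5: T rot0 at col 1 lands with bottom-row=4; cleared 0 line(s) (total 1); column heights now [3 5 6 5 2], max=6
Drop 6: T rot2 at col 0 lands with bottom-row=5; cleared 0 line(s) (total 1); column heights now [7 7 7 5 2], max=7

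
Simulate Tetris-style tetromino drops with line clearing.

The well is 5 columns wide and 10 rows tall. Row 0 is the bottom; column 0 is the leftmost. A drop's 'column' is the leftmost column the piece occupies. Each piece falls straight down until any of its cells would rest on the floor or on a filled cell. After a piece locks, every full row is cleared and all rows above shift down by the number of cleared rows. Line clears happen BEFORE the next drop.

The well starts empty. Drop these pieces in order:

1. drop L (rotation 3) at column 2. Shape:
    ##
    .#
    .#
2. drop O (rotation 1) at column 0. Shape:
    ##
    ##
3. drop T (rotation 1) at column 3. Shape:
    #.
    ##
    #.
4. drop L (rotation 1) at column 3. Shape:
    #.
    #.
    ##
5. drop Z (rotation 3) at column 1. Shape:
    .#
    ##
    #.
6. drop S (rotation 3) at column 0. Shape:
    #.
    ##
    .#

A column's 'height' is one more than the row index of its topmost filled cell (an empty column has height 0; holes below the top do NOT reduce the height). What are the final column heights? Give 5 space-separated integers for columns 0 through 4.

Drop 1: L rot3 at col 2 lands with bottom-row=0; cleared 0 line(s) (total 0); column heights now [0 0 3 3 0], max=3
Drop 2: O rot1 at col 0 lands with bottom-row=0; cleared 0 line(s) (total 0); column heights now [2 2 3 3 0], max=3
Drop 3: T rot1 at col 3 lands with bottom-row=3; cleared 0 line(s) (total 0); column heights now [2 2 3 6 5], max=6
Drop 4: L rot1 at col 3 lands with bottom-row=6; cleared 0 line(s) (total 0); column heights now [2 2 3 9 7], max=9
Drop 5: Z rot3 at col 1 lands with bottom-row=2; cleared 0 line(s) (total 0); column heights now [2 4 5 9 7], max=9
Drop 6: S rot3 at col 0 lands with bottom-row=4; cleared 0 line(s) (total 0); column heights now [7 6 5 9 7], max=9

Answer: 7 6 5 9 7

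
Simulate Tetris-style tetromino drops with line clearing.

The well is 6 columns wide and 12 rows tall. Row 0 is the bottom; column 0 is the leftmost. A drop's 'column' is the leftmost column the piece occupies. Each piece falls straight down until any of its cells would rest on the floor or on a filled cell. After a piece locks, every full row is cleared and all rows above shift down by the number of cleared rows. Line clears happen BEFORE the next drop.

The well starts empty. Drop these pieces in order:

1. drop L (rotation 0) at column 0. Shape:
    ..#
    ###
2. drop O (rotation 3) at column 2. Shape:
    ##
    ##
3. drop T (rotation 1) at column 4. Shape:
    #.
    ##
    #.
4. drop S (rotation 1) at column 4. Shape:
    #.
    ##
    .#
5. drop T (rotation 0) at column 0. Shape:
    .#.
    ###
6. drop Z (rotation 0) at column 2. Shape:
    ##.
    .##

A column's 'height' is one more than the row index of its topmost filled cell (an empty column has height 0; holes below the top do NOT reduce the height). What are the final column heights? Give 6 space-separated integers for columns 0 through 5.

Drop 1: L rot0 at col 0 lands with bottom-row=0; cleared 0 line(s) (total 0); column heights now [1 1 2 0 0 0], max=2
Drop 2: O rot3 at col 2 lands with bottom-row=2; cleared 0 line(s) (total 0); column heights now [1 1 4 4 0 0], max=4
Drop 3: T rot1 at col 4 lands with bottom-row=0; cleared 0 line(s) (total 0); column heights now [1 1 4 4 3 2], max=4
Drop 4: S rot1 at col 4 lands with bottom-row=2; cleared 0 line(s) (total 0); column heights now [1 1 4 4 5 4], max=5
Drop 5: T rot0 at col 0 lands with bottom-row=4; cleared 0 line(s) (total 0); column heights now [5 6 5 4 5 4], max=6
Drop 6: Z rot0 at col 2 lands with bottom-row=5; cleared 0 line(s) (total 0); column heights now [5 6 7 7 6 4], max=7

Answer: 5 6 7 7 6 4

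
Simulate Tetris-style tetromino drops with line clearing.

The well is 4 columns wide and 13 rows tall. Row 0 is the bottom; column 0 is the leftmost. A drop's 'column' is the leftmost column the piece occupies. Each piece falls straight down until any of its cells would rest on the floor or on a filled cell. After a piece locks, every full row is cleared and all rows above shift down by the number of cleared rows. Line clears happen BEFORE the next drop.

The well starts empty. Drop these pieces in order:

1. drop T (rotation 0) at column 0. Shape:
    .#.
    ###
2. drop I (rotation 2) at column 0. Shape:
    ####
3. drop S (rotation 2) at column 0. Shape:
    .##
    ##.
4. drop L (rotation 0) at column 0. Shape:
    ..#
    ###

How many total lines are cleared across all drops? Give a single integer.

Drop 1: T rot0 at col 0 lands with bottom-row=0; cleared 0 line(s) (total 0); column heights now [1 2 1 0], max=2
Drop 2: I rot2 at col 0 lands with bottom-row=2; cleared 1 line(s) (total 1); column heights now [1 2 1 0], max=2
Drop 3: S rot2 at col 0 lands with bottom-row=2; cleared 0 line(s) (total 1); column heights now [3 4 4 0], max=4
Drop 4: L rot0 at col 0 lands with bottom-row=4; cleared 0 line(s) (total 1); column heights now [5 5 6 0], max=6

Answer: 1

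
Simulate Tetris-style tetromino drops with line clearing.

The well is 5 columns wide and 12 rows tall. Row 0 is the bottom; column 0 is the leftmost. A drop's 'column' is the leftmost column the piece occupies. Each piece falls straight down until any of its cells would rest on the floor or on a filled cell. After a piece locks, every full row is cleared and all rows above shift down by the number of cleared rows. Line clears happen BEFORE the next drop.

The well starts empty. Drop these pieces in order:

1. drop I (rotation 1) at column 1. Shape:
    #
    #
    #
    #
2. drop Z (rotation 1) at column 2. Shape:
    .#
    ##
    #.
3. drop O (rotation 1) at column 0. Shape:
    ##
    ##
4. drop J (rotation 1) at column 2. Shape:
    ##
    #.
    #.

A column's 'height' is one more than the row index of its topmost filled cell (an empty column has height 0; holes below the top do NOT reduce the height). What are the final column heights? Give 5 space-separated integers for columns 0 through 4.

Drop 1: I rot1 at col 1 lands with bottom-row=0; cleared 0 line(s) (total 0); column heights now [0 4 0 0 0], max=4
Drop 2: Z rot1 at col 2 lands with bottom-row=0; cleared 0 line(s) (total 0); column heights now [0 4 2 3 0], max=4
Drop 3: O rot1 at col 0 lands with bottom-row=4; cleared 0 line(s) (total 0); column heights now [6 6 2 3 0], max=6
Drop 4: J rot1 at col 2 lands with bottom-row=2; cleared 0 line(s) (total 0); column heights now [6 6 5 5 0], max=6

Answer: 6 6 5 5 0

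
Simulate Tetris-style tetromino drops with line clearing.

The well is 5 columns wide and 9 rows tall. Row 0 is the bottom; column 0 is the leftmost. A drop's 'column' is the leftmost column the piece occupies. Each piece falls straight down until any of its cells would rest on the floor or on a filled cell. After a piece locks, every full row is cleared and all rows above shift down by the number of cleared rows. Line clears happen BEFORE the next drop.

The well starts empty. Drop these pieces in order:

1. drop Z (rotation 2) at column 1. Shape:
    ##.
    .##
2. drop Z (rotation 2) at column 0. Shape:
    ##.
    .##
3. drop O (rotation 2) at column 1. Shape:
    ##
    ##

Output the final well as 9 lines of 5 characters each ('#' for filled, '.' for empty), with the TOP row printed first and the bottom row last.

Drop 1: Z rot2 at col 1 lands with bottom-row=0; cleared 0 line(s) (total 0); column heights now [0 2 2 1 0], max=2
Drop 2: Z rot2 at col 0 lands with bottom-row=2; cleared 0 line(s) (total 0); column heights now [4 4 3 1 0], max=4
Drop 3: O rot2 at col 1 lands with bottom-row=4; cleared 0 line(s) (total 0); column heights now [4 6 6 1 0], max=6

Answer: .....
.....
.....
.##..
.##..
##...
.##..
.##..
..##.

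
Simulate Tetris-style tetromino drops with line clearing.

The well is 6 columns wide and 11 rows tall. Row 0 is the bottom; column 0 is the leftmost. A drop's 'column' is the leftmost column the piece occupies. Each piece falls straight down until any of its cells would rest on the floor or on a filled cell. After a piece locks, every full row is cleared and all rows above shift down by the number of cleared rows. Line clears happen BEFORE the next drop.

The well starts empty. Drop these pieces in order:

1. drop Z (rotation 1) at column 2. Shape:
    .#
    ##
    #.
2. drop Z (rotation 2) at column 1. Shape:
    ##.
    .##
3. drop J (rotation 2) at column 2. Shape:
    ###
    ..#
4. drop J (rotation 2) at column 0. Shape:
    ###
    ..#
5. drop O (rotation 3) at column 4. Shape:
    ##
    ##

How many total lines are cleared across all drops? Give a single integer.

Answer: 0

Derivation:
Drop 1: Z rot1 at col 2 lands with bottom-row=0; cleared 0 line(s) (total 0); column heights now [0 0 2 3 0 0], max=3
Drop 2: Z rot2 at col 1 lands with bottom-row=3; cleared 0 line(s) (total 0); column heights now [0 5 5 4 0 0], max=5
Drop 3: J rot2 at col 2 lands with bottom-row=4; cleared 0 line(s) (total 0); column heights now [0 5 6 6 6 0], max=6
Drop 4: J rot2 at col 0 lands with bottom-row=6; cleared 0 line(s) (total 0); column heights now [8 8 8 6 6 0], max=8
Drop 5: O rot3 at col 4 lands with bottom-row=6; cleared 0 line(s) (total 0); column heights now [8 8 8 6 8 8], max=8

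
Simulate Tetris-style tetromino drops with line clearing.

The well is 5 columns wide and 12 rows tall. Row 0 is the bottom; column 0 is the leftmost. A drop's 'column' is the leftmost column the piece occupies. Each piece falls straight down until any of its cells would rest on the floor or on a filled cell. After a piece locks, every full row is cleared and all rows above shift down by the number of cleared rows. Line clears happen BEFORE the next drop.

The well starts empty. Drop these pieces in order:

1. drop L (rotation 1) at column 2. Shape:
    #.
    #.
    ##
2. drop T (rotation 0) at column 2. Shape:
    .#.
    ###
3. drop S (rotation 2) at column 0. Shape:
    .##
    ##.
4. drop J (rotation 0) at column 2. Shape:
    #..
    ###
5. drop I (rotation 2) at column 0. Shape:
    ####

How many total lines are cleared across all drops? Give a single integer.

Answer: 1

Derivation:
Drop 1: L rot1 at col 2 lands with bottom-row=0; cleared 0 line(s) (total 0); column heights now [0 0 3 1 0], max=3
Drop 2: T rot0 at col 2 lands with bottom-row=3; cleared 0 line(s) (total 0); column heights now [0 0 4 5 4], max=5
Drop 3: S rot2 at col 0 lands with bottom-row=3; cleared 1 line(s) (total 1); column heights now [0 4 4 4 0], max=4
Drop 4: J rot0 at col 2 lands with bottom-row=4; cleared 0 line(s) (total 1); column heights now [0 4 6 5 5], max=6
Drop 5: I rot2 at col 0 lands with bottom-row=6; cleared 0 line(s) (total 1); column heights now [7 7 7 7 5], max=7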